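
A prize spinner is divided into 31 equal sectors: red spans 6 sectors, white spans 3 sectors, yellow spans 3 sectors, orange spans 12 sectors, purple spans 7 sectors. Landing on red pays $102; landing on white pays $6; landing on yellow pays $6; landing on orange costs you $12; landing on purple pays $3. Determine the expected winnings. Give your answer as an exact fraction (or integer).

525/31 dollars

E[payout] = (6/31)·102 + (3/31)·6 + (3/31)·6 + (12/31)·(-12) + (7/31)·3 = 525/31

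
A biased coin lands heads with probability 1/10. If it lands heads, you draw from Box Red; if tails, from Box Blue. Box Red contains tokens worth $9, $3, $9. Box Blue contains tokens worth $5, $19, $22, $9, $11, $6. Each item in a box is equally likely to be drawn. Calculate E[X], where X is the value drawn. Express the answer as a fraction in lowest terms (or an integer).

23/2 dollars

E[X | Box Red] = (9 + 3 + 9)/3 = 7
E[X | Box Blue] = (5 + 19 + 22 + 9 + 11 + 6)/6 = 12
E[X] = (1/10)·7 + (9/10)·12 = 23/2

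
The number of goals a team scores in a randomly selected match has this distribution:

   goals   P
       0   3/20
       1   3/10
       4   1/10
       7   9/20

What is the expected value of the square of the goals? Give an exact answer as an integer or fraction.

479/20

E[X²] = (3/20)·0 + (3/10)·1 + (1/10)·16 + (9/20)·49
     = 479/20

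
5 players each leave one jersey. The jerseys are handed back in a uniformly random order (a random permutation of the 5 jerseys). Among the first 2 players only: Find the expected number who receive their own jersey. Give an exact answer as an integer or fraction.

2/5

Let Xᵢ = 1 if person i gets their own jersey. For each i, P(Xᵢ=1) = 1/5.
By linearity of expectation, E[X₁+…+X_2] = 2·(1/5) = 2/5.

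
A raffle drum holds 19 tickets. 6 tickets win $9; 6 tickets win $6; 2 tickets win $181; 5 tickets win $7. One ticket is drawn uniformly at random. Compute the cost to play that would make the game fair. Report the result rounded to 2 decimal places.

$25.63

E[payout] = (6/19)·9 + (6/19)·6 + (2/19)·181 + (5/19)·7 = 487/19
Fair fee = E[payout] = 487/19 ≈ $25.63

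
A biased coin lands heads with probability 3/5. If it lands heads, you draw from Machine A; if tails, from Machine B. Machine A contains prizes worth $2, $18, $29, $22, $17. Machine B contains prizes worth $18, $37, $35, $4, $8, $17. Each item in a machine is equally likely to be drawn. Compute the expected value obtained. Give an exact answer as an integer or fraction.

E[X | Machine A] = (2 + 18 + 29 + 22 + 17)/5 = 88/5
E[X | Machine B] = (18 + 37 + 35 + 4 + 8 + 17)/6 = 119/6
E[X] = (3/5)·88/5 + (2/5)·119/6 = 1387/75

1387/75 dollars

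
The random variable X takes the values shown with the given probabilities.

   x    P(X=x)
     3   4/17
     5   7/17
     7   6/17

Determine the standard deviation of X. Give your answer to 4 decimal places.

1.5158

E[X] = 89/17, E[X²] = 505/17
Var(X) = E[X²] − (E[X])² = 505/17 − 7921/289 = 664/289
SD(X) = √(664/289) ≈ 1.5158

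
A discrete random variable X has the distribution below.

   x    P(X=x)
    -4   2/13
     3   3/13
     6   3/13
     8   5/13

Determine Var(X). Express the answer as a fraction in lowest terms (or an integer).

2850/169

E[X] = (2/13)·(-4) + (3/13)·3 + (3/13)·6 + (5/13)·8 = 59/13
E[X²] = (2/13)·16 + (3/13)·9 + (3/13)·36 + (5/13)·64 = 487/13
Var(X) = 487/13 − (59/13)² = 2850/169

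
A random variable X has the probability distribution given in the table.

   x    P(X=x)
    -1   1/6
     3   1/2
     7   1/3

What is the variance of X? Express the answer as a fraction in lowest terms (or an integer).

68/9

E[X] = (1/6)·(-1) + (1/2)·3 + (1/3)·7 = 11/3
E[X²] = (1/6)·1 + (1/2)·9 + (1/3)·49 = 21
Var(X) = 21 − (11/3)² = 68/9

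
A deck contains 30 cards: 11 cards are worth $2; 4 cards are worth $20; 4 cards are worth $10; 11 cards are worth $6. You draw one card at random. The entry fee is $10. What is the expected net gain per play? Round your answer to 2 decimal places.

-$3.07

E[payout] = (11/30)·2 + (4/30)·20 + (4/30)·10 + (11/30)·6 = 104/15
Expected profit = 104/15 − 10 = -46/15 ≈ -$3.07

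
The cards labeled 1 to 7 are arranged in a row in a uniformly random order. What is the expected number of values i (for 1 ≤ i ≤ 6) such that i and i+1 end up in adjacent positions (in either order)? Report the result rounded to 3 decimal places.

1.714

For each i ∈ {1,…,6}, let Xᵢ = 1 if i and i+1 are adjacent. P(Xᵢ=1) = 2·(7−1)!/7! = 2/7.
By linearity, E[ΣXᵢ] = (6)·(2/7) = 12/7.
≈ 1.714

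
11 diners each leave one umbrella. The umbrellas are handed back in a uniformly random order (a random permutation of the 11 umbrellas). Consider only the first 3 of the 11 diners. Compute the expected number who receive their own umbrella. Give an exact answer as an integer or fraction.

3/11

Let Xᵢ = 1 if person i gets their own umbrella. For each i, P(Xᵢ=1) = 1/11.
By linearity of expectation, E[X₁+…+X_3] = 3·(1/11) = 3/11.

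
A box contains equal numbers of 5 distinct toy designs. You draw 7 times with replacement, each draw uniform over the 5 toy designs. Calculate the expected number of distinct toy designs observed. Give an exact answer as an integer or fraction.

61741/15625

Let Xⱼ=1 if type j appears at least once. P(Xⱼ=1) = 1 − ((5−1)/5)^7 = 61741/78125.
E[#distinct] = 5·61741/78125 = 61741/15625.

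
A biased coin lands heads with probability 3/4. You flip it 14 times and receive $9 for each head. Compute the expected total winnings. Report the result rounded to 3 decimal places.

E[#heads] = 14·3/4 = 21/2 (linearity over flips).
E[winnings] = 9·21/2 = 189/2.
≈ 94.500

$94.500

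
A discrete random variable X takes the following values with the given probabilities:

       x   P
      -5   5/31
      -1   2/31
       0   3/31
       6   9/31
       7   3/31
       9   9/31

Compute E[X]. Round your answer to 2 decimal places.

E[X] = (5/31)·(-5) + (2/31)·(-1) + (3/31)·0 + (9/31)·6 + (3/31)·7 + (9/31)·9
     = 129/31 ≈ 4.16

4.16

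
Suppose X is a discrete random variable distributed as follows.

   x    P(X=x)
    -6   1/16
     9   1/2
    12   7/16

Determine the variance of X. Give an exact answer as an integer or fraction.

1143/64

E[X] = (1/16)·(-6) + (1/2)·9 + (7/16)·12 = 75/8
E[X²] = (1/16)·36 + (1/2)·81 + (7/16)·144 = 423/4
Var(X) = 423/4 − (75/8)² = 1143/64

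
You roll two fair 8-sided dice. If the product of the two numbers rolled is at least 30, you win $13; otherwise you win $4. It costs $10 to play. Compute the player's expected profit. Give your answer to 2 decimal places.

-$3.61

E[payout] = (47/64)·4 + (17/64)·13 = 409/64
Expected profit = 409/64 − 10 = -231/64 ≈ -$3.61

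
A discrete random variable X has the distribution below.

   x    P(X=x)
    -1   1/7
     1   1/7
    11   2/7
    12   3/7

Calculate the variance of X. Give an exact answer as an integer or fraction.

E[X] = (1/7)·(-1) + (1/7)·1 + (2/7)·11 + (3/7)·12 = 58/7
E[X²] = (1/7)·1 + (1/7)·1 + (2/7)·121 + (3/7)·144 = 676/7
Var(X) = 676/7 − (58/7)² = 1368/49

1368/49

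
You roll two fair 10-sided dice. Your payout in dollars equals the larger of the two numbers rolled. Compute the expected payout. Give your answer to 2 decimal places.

Distribution of the larger of the two numbers rolled: 1 w.p. 1/100, 2 w.p. 3/100, 3 w.p. 1/20, 4 w.p. 7/100, 5 w.p. 9/100, 6 w.p. 11/100, …
E[payout] = (1/100)·1 + (3/100)·2 + (1/20)·3 + (7/100)·4 + (9/100)·5 + (11/100)·6 + (13/100)·7 + (3/20)·8 + (17/100)·9 + (19/100)·10 = 143/20
≈ $7.15

$7.15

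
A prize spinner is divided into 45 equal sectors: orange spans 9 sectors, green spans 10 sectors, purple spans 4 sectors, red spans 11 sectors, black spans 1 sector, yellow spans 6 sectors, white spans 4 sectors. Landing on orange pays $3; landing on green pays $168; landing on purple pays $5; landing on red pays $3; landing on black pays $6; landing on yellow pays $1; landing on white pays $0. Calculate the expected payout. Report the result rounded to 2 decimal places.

E[payout] = (9/45)·3 + (10/45)·168 + (4/45)·5 + (11/45)·3 + (1/45)·6 + (6/45)·1 + (4/45)·0 = 1772/45
≈ $39.38

$39.38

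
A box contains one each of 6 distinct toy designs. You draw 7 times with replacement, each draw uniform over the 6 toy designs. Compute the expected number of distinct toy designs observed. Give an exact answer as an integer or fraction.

Let Xⱼ=1 if type j appears at least once. P(Xⱼ=1) = 1 − ((6−1)/6)^7 = 201811/279936.
E[#distinct] = 6·201811/279936 = 201811/46656.

201811/46656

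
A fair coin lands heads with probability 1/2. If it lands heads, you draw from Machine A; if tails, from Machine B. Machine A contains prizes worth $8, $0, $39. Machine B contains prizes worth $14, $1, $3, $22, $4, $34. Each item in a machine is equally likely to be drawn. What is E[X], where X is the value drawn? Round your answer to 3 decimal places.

E[X | Machine A] = (8 + 0 + 39)/3 = 47/3
E[X | Machine B] = (14 + 1 + 3 + 22 + 4 + 34)/6 = 13
E[X] = (1/2)·47/3 + (1/2)·13 = 43/3 ≈ 14.333

$14.333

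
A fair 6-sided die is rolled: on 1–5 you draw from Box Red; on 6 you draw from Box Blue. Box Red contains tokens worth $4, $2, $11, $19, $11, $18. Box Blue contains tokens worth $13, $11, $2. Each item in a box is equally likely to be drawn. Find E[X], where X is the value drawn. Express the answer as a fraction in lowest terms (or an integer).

E[X | Box Red] = (4 + 2 + 11 + 19 + 11 + 18)/6 = 65/6
E[X | Box Blue] = (13 + 11 + 2)/3 = 26/3
E[X] = (5/6)·65/6 + (1/6)·26/3 = 377/36

377/36 dollars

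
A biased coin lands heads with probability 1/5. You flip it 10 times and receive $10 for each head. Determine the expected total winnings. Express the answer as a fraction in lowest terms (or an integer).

E[#heads] = 10·1/5 = 2 (linearity over flips).
E[winnings] = 10·2 = 20.

$20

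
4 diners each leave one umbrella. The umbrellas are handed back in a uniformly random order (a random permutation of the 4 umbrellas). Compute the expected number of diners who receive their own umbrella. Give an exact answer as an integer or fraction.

1

Let Xᵢ = 1 if person i gets their own umbrella. For each i, P(Xᵢ=1) = 1/4.
By linearity of expectation, E[X₁+…+X_4] = 4·(1/4) = 1.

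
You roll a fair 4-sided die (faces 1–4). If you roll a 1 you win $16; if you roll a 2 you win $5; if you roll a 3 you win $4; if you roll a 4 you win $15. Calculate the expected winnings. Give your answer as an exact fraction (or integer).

$10

E[payout] = (1/4)·4 + (1/4)·5 + (1/4)·15 + (1/4)·16 = 10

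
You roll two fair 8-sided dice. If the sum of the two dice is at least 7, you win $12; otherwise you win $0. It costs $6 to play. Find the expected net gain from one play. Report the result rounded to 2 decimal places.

$3.19

E[payout] = (15/64)·0 + (49/64)·12 = 147/16
Expected profit = 147/16 − 6 = 51/16 ≈ $3.19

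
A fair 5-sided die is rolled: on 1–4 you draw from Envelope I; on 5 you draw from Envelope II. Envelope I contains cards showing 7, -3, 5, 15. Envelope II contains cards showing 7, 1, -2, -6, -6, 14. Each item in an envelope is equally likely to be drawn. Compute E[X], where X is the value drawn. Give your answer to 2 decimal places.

E[X | Envelope I] = (7 − 3 + 5 + 15)/4 = 6
E[X | Envelope II] = (7 + 1 − 2 − 6 − 6 + 14)/6 = 4/3
E[X] = (4/5)·6 + (1/5)·4/3 = 76/15 ≈ 5.07

5.07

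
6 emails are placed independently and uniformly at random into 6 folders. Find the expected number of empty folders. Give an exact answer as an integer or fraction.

15625/7776

Let Xⱼ=1 if folder j is empty. P(Xⱼ=1) = ((6-1)/6)^6 = 15625/46656.
By linearity, E[#empty] = 6·15625/46656 = 15625/7776.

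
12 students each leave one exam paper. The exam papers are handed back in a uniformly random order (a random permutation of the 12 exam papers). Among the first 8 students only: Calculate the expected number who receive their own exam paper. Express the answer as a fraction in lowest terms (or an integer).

Let Xᵢ = 1 if person i gets their own exam paper. For each i, P(Xᵢ=1) = 1/12.
By linearity of expectation, E[X₁+…+X_8] = 8·(1/12) = 2/3.

2/3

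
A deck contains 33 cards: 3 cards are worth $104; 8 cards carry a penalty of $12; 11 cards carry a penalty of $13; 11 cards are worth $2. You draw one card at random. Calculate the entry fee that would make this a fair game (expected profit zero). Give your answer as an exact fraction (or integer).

95/33 dollars

E[payout] = (3/33)·104 + (8/33)·(-12) + (11/33)·(-13) + (11/33)·2 = 95/33
Fair fee = E[payout] = 95/33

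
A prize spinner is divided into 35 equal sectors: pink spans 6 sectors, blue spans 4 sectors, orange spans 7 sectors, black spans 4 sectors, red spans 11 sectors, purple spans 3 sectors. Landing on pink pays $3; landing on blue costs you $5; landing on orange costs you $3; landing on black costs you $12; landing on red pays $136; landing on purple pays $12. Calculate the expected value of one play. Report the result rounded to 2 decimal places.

$41.74

E[payout] = (6/35)·3 + (4/35)·(-5) + (7/35)·(-3) + (4/35)·(-12) + (11/35)·136 + (3/35)·12 = 1461/35
≈ $41.74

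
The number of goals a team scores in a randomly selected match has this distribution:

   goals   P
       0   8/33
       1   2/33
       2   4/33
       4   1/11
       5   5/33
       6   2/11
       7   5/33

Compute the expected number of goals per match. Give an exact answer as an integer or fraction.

E[X] = (8/33)·0 + (2/33)·1 + (4/33)·2 + (1/11)·4 + (5/33)·5 + (2/11)·6 + (5/33)·7
     = 118/33

118/33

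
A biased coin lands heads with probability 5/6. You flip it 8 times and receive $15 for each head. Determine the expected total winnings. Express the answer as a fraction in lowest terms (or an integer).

$100

E[#heads] = 8·5/6 = 20/3 (linearity over flips).
E[winnings] = 15·20/3 = 100.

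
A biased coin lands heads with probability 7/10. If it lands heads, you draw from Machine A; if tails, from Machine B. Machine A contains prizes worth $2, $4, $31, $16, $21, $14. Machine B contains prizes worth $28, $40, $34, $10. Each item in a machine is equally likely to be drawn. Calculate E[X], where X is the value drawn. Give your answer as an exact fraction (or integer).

E[X | Machine A] = (2 + 4 + 31 + 16 + 21 + 14)/6 = 44/3
E[X | Machine B] = (28 + 40 + 34 + 10)/4 = 28
E[X] = (7/10)·44/3 + (3/10)·28 = 56/3

56/3 dollars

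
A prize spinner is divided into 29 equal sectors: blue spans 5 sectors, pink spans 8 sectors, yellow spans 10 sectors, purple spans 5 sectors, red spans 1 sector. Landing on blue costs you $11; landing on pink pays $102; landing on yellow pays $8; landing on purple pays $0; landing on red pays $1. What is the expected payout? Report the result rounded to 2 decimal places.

E[payout] = (5/29)·(-11) + (8/29)·102 + (10/29)·8 + (5/29)·0 + (1/29)·1 = 842/29
≈ $29.03

$29.03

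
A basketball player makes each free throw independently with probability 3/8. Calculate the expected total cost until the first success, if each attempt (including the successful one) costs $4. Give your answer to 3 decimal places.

E[#attempts] = 1/p = 8/3; E[cost] = 4·8/3 = 32/3.
≈ 10.667

$10.667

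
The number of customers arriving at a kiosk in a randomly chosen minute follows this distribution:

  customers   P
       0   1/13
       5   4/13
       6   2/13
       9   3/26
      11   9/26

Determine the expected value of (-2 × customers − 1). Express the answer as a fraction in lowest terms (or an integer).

E[-2x-1] = (1/13)·(-1) + (4/13)·(-11) + (2/13)·(-13) + (3/26)·(-19) + (9/26)·(-23)
     = -203/13

-203/13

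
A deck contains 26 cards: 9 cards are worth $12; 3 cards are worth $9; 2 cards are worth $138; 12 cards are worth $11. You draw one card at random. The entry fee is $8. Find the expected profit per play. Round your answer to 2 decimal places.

$12.88

E[payout] = (9/26)·12 + (3/26)·9 + (2/26)·138 + (12/26)·11 = 543/26
Expected profit = 543/26 − 8 = 335/26 ≈ $12.88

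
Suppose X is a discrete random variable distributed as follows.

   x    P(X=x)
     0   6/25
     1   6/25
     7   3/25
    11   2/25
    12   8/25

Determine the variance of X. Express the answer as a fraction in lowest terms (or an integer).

E[X] = (6/25)·0 + (6/25)·1 + (3/25)·7 + (2/25)·11 + (8/25)·12 = 29/5
E[X²] = (6/25)·0 + (6/25)·1 + (3/25)·49 + (2/25)·121 + (8/25)·144 = 1547/25
Var(X) = 1547/25 − (29/5)² = 706/25

706/25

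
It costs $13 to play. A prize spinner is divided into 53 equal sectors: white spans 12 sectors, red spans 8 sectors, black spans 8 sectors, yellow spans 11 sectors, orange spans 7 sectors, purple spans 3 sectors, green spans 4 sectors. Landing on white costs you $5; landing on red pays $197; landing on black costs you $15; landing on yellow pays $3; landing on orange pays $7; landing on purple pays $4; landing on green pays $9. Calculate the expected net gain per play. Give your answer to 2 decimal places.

E[payout] = (12/53)·(-5) + (8/53)·197 + (8/53)·(-15) + (11/53)·3 + (7/53)·7 + (3/53)·4 + (4/53)·9 = 1526/53
Expected profit = 1526/53 − 13 = 837/53 ≈ $15.79

$15.79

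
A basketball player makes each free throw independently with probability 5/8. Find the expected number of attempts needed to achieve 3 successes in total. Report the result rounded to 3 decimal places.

By linearity (sum of 3 independent geometric waits), E[trials] = 3/p = 3/(5/8) = 24/5.
≈ 4.800

4.800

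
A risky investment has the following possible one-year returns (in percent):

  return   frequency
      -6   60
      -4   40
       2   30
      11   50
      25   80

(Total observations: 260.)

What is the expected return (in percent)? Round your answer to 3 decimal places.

Total = 260, so P(return=-6) = 60/260, etc.
E[X] = (3/13)·(-6) + (2/13)·(-4) + (3/26)·2 + (5/26)·11 + (4/13)·25
     = 209/26 ≈ 8.038

8.038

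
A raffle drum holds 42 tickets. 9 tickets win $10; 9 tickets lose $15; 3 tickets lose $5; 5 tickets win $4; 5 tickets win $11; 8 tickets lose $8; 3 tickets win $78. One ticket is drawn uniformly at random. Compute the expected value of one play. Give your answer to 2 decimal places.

$4.40

E[payout] = (9/42)·10 + (9/42)·(-15) + (3/42)·(-5) + (5/42)·4 + (5/42)·11 + (8/42)·(-8) + (3/42)·78 = 185/42
≈ $4.40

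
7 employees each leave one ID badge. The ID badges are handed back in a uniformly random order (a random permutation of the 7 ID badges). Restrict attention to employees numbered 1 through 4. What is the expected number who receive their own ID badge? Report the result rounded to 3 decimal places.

Let Xᵢ = 1 if person i gets their own ID badge. For each i, P(Xᵢ=1) = 1/7.
By linearity of expectation, E[X₁+…+X_4] = 4·(1/7) = 4/7.
≈ 0.571

0.571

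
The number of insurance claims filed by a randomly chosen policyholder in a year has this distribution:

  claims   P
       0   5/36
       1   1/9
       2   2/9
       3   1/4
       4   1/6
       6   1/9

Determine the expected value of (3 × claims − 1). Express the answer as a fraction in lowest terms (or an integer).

83/12

E[3x-1] = (5/36)·(-1) + (1/9)·2 + (2/9)·5 + (1/4)·8 + (1/6)·11 + (1/9)·17
     = 83/12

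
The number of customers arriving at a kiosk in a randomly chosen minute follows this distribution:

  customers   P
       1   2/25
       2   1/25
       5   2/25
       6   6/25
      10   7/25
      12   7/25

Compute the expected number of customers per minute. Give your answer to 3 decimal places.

8.160

E[X] = (2/25)·1 + (1/25)·2 + (2/25)·5 + (6/25)·6 + (7/25)·10 + (7/25)·12
     = 204/25 ≈ 8.160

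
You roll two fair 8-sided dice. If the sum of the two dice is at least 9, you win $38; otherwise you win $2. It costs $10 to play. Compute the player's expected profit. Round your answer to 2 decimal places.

E[payout] = (7/16)·2 + (9/16)·38 = 89/4
Expected profit = 89/4 − 10 = 49/4 ≈ $12.25

$12.25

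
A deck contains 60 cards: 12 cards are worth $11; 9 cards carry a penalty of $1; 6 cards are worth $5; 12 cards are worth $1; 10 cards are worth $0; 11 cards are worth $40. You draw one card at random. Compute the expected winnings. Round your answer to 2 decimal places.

E[payout] = (12/60)·11 + (9/60)·(-1) + (6/60)·5 + (12/60)·1 + (10/60)·0 + (11/60)·40 = 121/12
≈ $10.08

$10.08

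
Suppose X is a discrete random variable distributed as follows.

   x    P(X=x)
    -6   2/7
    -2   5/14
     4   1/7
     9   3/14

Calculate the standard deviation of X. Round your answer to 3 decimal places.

E[X] = 1/14, E[X²] = 439/14
Var(X) = E[X²] − (E[X])² = 439/14 − 1/196 = 6145/196
SD(X) = √(6145/196) ≈ 5.599

5.599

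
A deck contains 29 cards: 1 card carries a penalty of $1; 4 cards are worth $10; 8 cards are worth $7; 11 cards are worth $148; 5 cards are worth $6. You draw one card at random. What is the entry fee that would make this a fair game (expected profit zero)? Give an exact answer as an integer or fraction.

E[payout] = (1/29)·(-1) + (4/29)·10 + (8/29)·7 + (11/29)·148 + (5/29)·6 = 1753/29
Fair fee = E[payout] = 1753/29

1753/29 dollars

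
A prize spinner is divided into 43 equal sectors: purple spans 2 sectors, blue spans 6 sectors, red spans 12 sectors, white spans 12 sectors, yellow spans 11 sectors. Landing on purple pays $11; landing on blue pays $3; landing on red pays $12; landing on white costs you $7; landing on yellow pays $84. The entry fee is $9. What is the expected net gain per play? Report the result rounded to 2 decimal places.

$14.81

E[payout] = (2/43)·11 + (6/43)·3 + (12/43)·12 + (12/43)·(-7) + (11/43)·84 = 1024/43
Expected profit = 1024/43 − 9 = 637/43 ≈ $14.81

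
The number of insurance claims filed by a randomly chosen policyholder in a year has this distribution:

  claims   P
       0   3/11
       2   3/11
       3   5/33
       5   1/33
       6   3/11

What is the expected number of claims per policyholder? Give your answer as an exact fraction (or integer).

E[X] = (3/11)·0 + (3/11)·2 + (5/33)·3 + (1/33)·5 + (3/11)·6
     = 92/33

92/33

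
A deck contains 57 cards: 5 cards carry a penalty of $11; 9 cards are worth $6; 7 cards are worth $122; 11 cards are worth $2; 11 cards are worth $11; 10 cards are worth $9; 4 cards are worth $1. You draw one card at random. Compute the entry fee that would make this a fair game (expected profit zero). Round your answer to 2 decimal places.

$19.12

E[payout] = (5/57)·(-11) + (9/57)·6 + (7/57)·122 + (11/57)·2 + (11/57)·11 + (10/57)·9 + (4/57)·1 = 1090/57
Fair fee = E[payout] = 1090/57 ≈ $19.12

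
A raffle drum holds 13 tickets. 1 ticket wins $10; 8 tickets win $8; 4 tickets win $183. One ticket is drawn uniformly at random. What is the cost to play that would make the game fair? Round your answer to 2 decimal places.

$62.00

E[payout] = (1/13)·10 + (8/13)·8 + (4/13)·183 = 62
Fair fee = E[payout] = 62 ≈ $62.00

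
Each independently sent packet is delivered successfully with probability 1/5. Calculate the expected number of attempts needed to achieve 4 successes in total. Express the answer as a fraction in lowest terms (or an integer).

By linearity (sum of 4 independent geometric waits), E[trials] = 4/p = 4/(1/5) = 20.

20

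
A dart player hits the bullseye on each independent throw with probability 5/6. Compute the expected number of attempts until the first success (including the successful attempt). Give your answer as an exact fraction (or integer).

For a geometric distribution, E[trials] = 1/p = 1/(5/6) = 6/5.

6/5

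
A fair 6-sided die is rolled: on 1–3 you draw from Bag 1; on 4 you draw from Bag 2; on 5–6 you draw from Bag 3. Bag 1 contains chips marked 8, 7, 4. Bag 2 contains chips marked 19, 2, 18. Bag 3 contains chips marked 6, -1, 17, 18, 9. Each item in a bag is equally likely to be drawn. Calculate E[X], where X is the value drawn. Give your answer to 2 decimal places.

E[X | Bag 1] = (8 + 7 + 4)/3 = 19/3
E[X | Bag 2] = (19 + 2 + 18)/3 = 13
E[X | Bag 3] = (6 − 1 + 17 + 18 + 9)/5 = 49/5
E[X] = (1/2)·19/3 + (1/6)·13 + (1/3)·49/5 = 43/5 ≈ 8.60

8.60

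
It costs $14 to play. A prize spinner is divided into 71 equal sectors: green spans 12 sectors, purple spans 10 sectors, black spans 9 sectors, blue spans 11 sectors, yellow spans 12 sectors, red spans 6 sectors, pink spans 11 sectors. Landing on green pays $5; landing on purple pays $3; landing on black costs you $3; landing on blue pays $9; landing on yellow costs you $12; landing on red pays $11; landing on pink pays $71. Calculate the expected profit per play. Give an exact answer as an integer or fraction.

E[payout] = (12/71)·5 + (10/71)·3 + (9/71)·(-3) + (11/71)·9 + (12/71)·(-12) + (6/71)·11 + (11/71)·71 = 865/71
Expected profit = 865/71 − 14 = -129/71

-129/71 dollars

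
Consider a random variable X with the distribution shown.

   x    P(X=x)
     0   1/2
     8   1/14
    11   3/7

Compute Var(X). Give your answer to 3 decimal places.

28.490

E[X] = (1/2)·0 + (1/14)·8 + (3/7)·11 = 37/7
E[X²] = (1/2)·0 + (1/14)·64 + (3/7)·121 = 395/7
Var(X) = 395/7 − (37/7)² = 1396/49 ≈ 28.490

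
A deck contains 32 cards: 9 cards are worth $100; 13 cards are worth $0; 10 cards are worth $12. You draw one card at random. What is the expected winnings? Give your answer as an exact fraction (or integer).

E[payout] = (9/32)·100 + (13/32)·0 + (10/32)·12 = 255/8

255/8 dollars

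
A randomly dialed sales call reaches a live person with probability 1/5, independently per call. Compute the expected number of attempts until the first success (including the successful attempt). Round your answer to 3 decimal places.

For a geometric distribution, E[trials] = 1/p = 1/(1/5) = 5.
≈ 5.000

5.000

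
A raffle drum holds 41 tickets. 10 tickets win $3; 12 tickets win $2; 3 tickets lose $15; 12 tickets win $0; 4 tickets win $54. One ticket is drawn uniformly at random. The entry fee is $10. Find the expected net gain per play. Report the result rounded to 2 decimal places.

E[payout] = (10/41)·3 + (12/41)·2 + (3/41)·(-15) + (12/41)·0 + (4/41)·54 = 225/41
Expected profit = 225/41 − 10 = -185/41 ≈ -$4.51

-$4.51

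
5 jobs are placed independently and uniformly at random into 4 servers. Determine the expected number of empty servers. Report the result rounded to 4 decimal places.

0.9492

Let Xⱼ=1 if server j is empty. P(Xⱼ=1) = ((4-1)/4)^5 = 243/1024.
By linearity, E[#empty] = 4·243/1024 = 243/256.
≈ 0.9492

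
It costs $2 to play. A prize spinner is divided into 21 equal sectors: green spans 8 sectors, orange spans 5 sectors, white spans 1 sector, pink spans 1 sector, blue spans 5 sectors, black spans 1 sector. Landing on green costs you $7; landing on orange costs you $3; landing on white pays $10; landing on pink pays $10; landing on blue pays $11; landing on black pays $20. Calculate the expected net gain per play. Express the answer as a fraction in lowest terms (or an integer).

E[payout] = (8/21)·(-7) + (5/21)·(-3) + (1/21)·10 + (1/21)·10 + (5/21)·11 + (1/21)·20 = 8/7
Expected profit = 8/7 − 2 = -6/7

-6/7 dollars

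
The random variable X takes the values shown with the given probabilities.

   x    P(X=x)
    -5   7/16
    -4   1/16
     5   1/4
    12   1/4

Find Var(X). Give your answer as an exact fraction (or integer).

13031/256

E[X] = (7/16)·(-5) + (1/16)·(-4) + (1/4)·5 + (1/4)·12 = 29/16
E[X²] = (7/16)·25 + (1/16)·16 + (1/4)·25 + (1/4)·144 = 867/16
Var(X) = 867/16 − (29/16)² = 13031/256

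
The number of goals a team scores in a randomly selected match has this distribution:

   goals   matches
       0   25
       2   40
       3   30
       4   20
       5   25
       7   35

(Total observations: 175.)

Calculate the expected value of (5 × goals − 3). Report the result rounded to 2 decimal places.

Total = 175, so P(goals=0) = 25/175, etc.
E[5x-3] = (1/7)·(-3) + (8/35)·7 + (6/35)·12 + (4/35)·17 + (1/7)·22 + (1/5)·32
     = 103/7 ≈ 14.71

14.71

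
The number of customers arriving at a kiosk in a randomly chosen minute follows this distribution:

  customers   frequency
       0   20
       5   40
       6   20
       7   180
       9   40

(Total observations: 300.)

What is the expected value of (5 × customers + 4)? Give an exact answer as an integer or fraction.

Total = 300, so P(customers=0) = 20/300, etc.
E[5x+4] = (1/15)·4 + (2/15)·29 + (1/15)·34 + (3/5)·39 + (2/15)·49
     = 109/3

109/3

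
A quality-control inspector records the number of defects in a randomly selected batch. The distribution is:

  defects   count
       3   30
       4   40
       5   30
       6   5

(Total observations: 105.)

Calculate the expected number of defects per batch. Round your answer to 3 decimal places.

Total = 105, so P(defects=3) = 30/105, etc.
E[X] = (2/7)·3 + (8/21)·4 + (2/7)·5 + (1/21)·6
     = 86/21 ≈ 4.095

4.095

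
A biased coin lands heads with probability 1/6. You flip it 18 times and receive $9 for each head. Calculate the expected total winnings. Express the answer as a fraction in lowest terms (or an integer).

$27

E[#heads] = 18·1/6 = 3 (linearity over flips).
E[winnings] = 9·3 = 27.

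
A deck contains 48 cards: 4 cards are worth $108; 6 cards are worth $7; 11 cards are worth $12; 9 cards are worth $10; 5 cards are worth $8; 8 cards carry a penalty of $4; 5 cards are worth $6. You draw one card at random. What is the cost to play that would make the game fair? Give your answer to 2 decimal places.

$15.29

E[payout] = (4/48)·108 + (6/48)·7 + (11/48)·12 + (9/48)·10 + (5/48)·8 + (8/48)·(-4) + (5/48)·6 = 367/24
Fair fee = E[payout] = 367/24 ≈ $15.29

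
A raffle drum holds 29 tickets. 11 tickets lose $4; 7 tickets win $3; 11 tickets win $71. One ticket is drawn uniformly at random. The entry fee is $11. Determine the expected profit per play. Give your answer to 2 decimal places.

E[payout] = (11/29)·(-4) + (7/29)·3 + (11/29)·71 = 758/29
Expected profit = 758/29 − 11 = 439/29 ≈ $15.14

$15.14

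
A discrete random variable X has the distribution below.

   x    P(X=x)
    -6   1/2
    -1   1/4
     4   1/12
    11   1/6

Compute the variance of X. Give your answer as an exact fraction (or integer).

E[X] = (1/2)·(-6) + (1/4)·(-1) + (1/12)·4 + (1/6)·11 = -13/12
E[X²] = (1/2)·36 + (1/4)·1 + (1/12)·16 + (1/6)·121 = 159/4
Var(X) = 159/4 − (-13/12)² = 5555/144

5555/144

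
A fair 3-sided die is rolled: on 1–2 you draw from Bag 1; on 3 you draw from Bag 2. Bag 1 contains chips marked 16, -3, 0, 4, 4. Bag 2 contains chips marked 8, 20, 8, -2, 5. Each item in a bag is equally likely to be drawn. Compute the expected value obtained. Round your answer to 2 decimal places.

5.40

E[X | Bag 1] = (16 − 3 + 0 + 4 + 4)/5 = 21/5
E[X | Bag 2] = (8 + 20 + 8 − 2 + 5)/5 = 39/5
E[X] = (2/3)·21/5 + (1/3)·39/5 = 27/5 ≈ 5.40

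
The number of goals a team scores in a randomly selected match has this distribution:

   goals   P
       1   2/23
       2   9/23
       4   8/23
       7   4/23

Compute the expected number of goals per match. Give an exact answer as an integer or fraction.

E[X] = (2/23)·1 + (9/23)·2 + (8/23)·4 + (4/23)·7
     = 80/23

80/23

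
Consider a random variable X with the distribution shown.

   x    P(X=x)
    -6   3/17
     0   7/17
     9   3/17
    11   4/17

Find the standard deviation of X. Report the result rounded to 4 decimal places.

E[X] = 53/17, E[X²] = 835/17
Var(X) = E[X²] − (E[X])² = 835/17 − 2809/289 = 11386/289
SD(X) = √(11386/289) ≈ 6.2768

6.2768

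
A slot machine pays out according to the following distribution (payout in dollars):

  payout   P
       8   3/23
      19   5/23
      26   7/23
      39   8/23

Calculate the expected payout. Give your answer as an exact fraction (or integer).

E[X] = (3/23)·8 + (5/23)·19 + (7/23)·26 + (8/23)·39
     = 613/23

613/23 dollars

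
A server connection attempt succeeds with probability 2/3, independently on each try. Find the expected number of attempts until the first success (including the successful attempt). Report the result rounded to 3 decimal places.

For a geometric distribution, E[trials] = 1/p = 1/(2/3) = 3/2.
≈ 1.500

1.500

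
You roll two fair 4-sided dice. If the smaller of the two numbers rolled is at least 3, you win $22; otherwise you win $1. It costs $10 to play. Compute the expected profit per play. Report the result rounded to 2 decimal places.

-$3.75

E[payout] = (3/4)·1 + (1/4)·22 = 25/4
Expected profit = 25/4 − 10 = -15/4 ≈ -$3.75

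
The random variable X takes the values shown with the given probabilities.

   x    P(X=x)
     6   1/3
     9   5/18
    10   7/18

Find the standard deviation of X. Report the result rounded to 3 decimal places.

1.736

E[X] = 151/18, E[X²] = 1321/18
Var(X) = E[X²] − (E[X])² = 1321/18 − 22801/324 = 977/324
SD(X) = √(977/324) ≈ 1.736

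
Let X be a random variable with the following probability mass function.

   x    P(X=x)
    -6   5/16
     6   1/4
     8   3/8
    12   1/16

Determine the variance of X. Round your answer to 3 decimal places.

E[X] = (5/16)·(-6) + (1/4)·6 + (3/8)·8 + (1/16)·12 = 27/8
E[X²] = (5/16)·36 + (1/4)·36 + (3/8)·64 + (1/16)·144 = 213/4
Var(X) = 213/4 − (27/8)² = 2679/64 ≈ 41.859

41.859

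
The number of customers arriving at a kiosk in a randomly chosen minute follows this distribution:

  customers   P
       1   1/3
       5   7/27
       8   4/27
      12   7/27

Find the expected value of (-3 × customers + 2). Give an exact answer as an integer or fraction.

-142/9

E[-3x+2] = (1/3)·(-1) + (7/27)·(-13) + (4/27)·(-22) + (7/27)·(-34)
     = -142/9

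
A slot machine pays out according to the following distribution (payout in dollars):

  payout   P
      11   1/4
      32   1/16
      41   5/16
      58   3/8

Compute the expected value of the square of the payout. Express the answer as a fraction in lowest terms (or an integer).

30097/16

E[X²] = (1/4)·121 + (1/16)·1024 + (5/16)·1681 + (3/8)·3364
     = 30097/16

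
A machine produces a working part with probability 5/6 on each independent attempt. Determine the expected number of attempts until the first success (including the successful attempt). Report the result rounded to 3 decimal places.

1.200

For a geometric distribution, E[trials] = 1/p = 1/(5/6) = 6/5.
≈ 1.200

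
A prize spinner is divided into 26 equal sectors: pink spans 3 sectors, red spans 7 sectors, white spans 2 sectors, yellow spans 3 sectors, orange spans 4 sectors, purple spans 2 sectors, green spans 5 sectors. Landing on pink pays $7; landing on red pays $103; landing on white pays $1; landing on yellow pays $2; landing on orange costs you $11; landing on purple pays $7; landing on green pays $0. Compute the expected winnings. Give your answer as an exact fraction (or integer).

360/13 dollars

E[payout] = (3/26)·7 + (7/26)·103 + (2/26)·1 + (3/26)·2 + (4/26)·(-11) + (2/26)·7 + (5/26)·0 = 360/13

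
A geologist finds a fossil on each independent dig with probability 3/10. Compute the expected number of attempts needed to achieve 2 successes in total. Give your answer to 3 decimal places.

By linearity (sum of 2 independent geometric waits), E[trials] = 2/p = 2/(3/10) = 20/3.
≈ 6.667

6.667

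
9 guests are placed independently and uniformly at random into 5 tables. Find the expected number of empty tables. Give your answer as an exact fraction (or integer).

262144/390625

Let Xⱼ=1 if table j is empty. P(Xⱼ=1) = ((5-1)/5)^9 = 262144/1953125.
By linearity, E[#empty] = 5·262144/1953125 = 262144/390625.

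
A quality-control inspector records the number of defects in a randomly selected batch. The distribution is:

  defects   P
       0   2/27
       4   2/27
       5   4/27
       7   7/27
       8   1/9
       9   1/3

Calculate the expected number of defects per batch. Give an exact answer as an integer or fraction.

182/27

E[X] = (2/27)·0 + (2/27)·4 + (4/27)·5 + (7/27)·7 + (1/9)·8 + (1/3)·9
     = 182/27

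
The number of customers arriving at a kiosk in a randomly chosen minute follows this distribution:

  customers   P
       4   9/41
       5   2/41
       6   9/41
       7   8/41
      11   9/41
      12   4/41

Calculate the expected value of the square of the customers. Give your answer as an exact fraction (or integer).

2575/41

E[X²] = (9/41)·16 + (2/41)·25 + (9/41)·36 + (8/41)·49 + (9/41)·121 + (4/41)·144
     = 2575/41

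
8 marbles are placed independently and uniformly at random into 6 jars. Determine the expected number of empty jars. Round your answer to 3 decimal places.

Let Xⱼ=1 if jar j is empty. P(Xⱼ=1) = ((6-1)/6)^8 = 390625/1679616.
By linearity, E[#empty] = 6·390625/1679616 = 390625/279936.
≈ 1.395

1.395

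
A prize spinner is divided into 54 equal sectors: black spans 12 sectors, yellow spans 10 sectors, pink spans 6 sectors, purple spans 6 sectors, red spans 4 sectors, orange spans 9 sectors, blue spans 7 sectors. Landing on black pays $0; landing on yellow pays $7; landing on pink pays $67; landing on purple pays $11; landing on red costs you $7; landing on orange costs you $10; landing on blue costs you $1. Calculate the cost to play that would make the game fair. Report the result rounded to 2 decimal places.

E[payout] = (12/54)·0 + (10/54)·7 + (6/54)·67 + (6/54)·11 + (4/54)·(-7) + (9/54)·(-10) + (7/54)·(-1) = 413/54
Fair fee = E[payout] = 413/54 ≈ $7.65

$7.65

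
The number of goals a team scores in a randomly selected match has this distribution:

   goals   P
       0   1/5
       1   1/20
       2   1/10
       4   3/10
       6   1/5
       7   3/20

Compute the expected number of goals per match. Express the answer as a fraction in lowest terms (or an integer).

37/10

E[X] = (1/5)·0 + (1/20)·1 + (1/10)·2 + (3/10)·4 + (1/5)·6 + (3/20)·7
     = 37/10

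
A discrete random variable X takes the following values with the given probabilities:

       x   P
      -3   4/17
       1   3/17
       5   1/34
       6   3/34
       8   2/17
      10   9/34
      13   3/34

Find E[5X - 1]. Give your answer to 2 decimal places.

E[5x-1] = (4/17)·(-16) + (3/17)·4 + (1/34)·24 + (3/34)·29 + (2/17)·39 + (9/34)·49 + (3/34)·64
     = 398/17 ≈ 23.41

23.41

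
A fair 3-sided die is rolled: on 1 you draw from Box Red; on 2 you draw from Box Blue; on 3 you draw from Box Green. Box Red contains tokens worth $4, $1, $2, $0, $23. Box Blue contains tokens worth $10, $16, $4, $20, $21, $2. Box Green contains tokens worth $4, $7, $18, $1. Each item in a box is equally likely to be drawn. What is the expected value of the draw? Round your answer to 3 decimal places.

E[X | Box Red] = (4 + 1 + 2 + 0 + 23)/5 = 6
E[X | Box Blue] = (10 + 16 + 4 + 20 + 21 + 2)/6 = 73/6
E[X | Box Green] = (4 + 7 + 18 + 1)/4 = 15/2
E[X] = (1/3)·6 + (1/3)·73/6 + (1/3)·15/2 = 77/9 ≈ 8.556

$8.556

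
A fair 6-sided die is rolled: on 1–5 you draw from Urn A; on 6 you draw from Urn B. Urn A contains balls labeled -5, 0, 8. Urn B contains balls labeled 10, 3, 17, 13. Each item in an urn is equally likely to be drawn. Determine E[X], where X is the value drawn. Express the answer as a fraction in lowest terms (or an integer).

21/8

E[X | Urn A] = (-5 + 0 + 8)/3 = 1
E[X | Urn B] = (10 + 3 + 17 + 13)/4 = 43/4
E[X] = (5/6)·1 + (1/6)·43/4 = 21/8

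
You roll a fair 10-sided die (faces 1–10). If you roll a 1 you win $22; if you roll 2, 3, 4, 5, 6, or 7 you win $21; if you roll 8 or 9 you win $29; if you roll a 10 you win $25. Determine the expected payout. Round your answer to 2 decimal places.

$23.10

E[payout] = (3/5)·21 + (1/10)·22 + (1/10)·25 + (1/5)·29 = 231/10
≈ $23.10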